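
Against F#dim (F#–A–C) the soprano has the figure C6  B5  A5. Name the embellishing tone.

B5 is a passing tone.

The harmony at that moment is F# diminished triad (F#, A, C); B5 is not a chord tone.
It is approached by step down from C6 and left by step down to A5.
Step in, step out in the same direction — a passing tone.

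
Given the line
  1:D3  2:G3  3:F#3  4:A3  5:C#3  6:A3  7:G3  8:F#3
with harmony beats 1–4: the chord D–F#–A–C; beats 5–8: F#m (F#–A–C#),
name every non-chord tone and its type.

G3 (beat 2) — appoggiatura; G3 (beat 7) — passing tone.

The harmony at that moment is D dominant seventh chord (D, F#, A, C); G3 is not a chord tone.
It is approached by leap up from D3 and left by step down to F#3.
Leap in, step out — an appoggiatura.
The harmony at that moment is F# minor triad (F#, A, C#); G3 is not a chord tone.
It is approached by step down from A3 and left by step down to F#3.
Step in, step out in the same direction — a passing tone.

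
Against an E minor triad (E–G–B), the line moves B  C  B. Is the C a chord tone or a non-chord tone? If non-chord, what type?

Non-chord tone — a neighbor tone.

The harmony at that moment is E minor triad (E, G, B); C is not a chord tone.
It is approached by step up from B and left by step down to B.
Step away and step back to the same note — a neighbor tone (upper neighbor).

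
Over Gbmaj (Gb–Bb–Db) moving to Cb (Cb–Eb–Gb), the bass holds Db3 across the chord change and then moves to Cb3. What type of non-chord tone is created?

The harmony at that moment is Cb major triad (Cb, Eb, Gb); Db3 is not a chord tone.
It is held over (the same pitch as the preceding Db3) and left by step down to Cb3.
Held over from the previous chord and resolving down by step — a suspension.

Db3 is a suspension.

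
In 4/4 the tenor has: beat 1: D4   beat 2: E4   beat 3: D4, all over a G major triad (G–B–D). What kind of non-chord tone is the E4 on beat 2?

Upper neighbor tone.

The harmony at that moment is G major triad (G, B, D); E4 is not a chord tone.
It is approached by step up from D4 and left by step down to D4.
Step away and step back to the same note — a neighbor tone (upper neighbor).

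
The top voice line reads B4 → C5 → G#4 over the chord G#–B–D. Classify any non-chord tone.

The harmony at that moment is G# diminished triad (G#, B, D); C5 is not a chord tone.
It is approached by step up from B4 and left by leap down to G#4.
Step in, leap out — an escape tone.

C5 is an escape tone.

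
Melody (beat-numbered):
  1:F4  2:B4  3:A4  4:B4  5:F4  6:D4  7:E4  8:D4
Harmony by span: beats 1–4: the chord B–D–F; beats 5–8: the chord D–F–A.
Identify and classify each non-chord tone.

A4 (beat 3) — neighbor tone; E4 (beat 7) — neighbor tone.

The harmony at that moment is B diminished triad (B, D, F); A4 is not a chord tone.
It is approached by step down from B4 and left by step up to B4.
Step away and step back to the same note — a neighbor tone (lower neighbor).
The harmony at that moment is D minor triad (D, F, A); E4 is not a chord tone.
It is approached by step up from D4 and left by step down to D4.
Step away and step back to the same note — a neighbor tone (upper neighbor).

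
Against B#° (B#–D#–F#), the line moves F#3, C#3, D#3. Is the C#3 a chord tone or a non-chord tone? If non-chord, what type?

Non-chord tone — an appoggiatura.

The harmony at that moment is B# diminished triad (B#, D#, F#); C#3 is not a chord tone.
It is approached by leap down from F#3 and left by step up to D#3.
Leap in, step out — an appoggiatura.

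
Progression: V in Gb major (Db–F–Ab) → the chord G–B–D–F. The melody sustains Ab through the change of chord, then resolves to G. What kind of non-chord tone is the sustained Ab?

Ab is a suspension.

The harmony at that moment is G dominant seventh chord (G, B, D, F); Ab is not a chord tone.
It is held over (the same pitch as the preceding Ab) and left by step down to G.
Held over from the previous chord and resolving down by step — a suspension.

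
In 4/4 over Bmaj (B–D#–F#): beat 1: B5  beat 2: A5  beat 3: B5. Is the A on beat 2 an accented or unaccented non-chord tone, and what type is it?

The harmony at that moment is B major triad (B, D#, F#); A5 is not a chord tone.
It is approached by step down from B5 and left by step up to B5.
Step away and step back to the same note — a neighbor tone (lower neighbor).
It falls on a weak beat, so it is unaccented.

Unaccented neighbor tone.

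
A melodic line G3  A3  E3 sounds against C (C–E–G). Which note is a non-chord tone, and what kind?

A3 is an escape tone.

The harmony at that moment is C major triad (C, E, G); A3 is not a chord tone.
It is approached by step up from G3 and left by leap down to E3.
Step in, leap out — an escape tone.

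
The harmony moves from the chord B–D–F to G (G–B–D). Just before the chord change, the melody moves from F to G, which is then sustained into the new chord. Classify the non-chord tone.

G is an anticipation.

The harmony at that moment is B diminished triad (B, D, F); G is not a chord tone.
It is approached by step up from F and then sustained as the same pitch into the next harmony.
Arriving early and becoming a chord tone when the harmony changes — an anticipation.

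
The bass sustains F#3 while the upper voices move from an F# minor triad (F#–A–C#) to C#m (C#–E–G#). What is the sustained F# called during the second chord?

The harmony at that moment is C# minor triad (C#, E, G#); F#3 is not a chord tone.
It is held over (the same pitch as the preceding F#3) and then sustained as the same pitch into the next harmony.
Sustained through a change of harmony — a pedal tone.

Pedal tone (pedal point).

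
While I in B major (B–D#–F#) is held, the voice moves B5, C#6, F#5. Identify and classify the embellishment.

C#6 is an escape tone.

The harmony at that moment is B major triad (B, D#, F#); C#6 is not a chord tone.
It is approached by step up from B5 and left by leap down to F#5.
Step in, leap out — an escape tone.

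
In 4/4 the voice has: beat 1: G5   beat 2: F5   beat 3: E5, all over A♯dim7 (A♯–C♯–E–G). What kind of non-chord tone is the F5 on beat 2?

The harmony at that moment is A♯ diminished seventh chord (A♯, C♯, E, G); F5 is not a chord tone.
It is approached by step down from G5 and left by step down to E5.
Step in, step out in the same direction — a passing tone.

Passing tone.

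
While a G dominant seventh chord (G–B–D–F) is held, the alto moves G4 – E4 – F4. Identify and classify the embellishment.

The harmony at that moment is G dominant seventh chord (G, B, D, F); E4 is not a chord tone.
It is approached by leap down from G4 and left by step up to F4.
Leap in, step out — an appoggiatura.

E4 is an appoggiatura.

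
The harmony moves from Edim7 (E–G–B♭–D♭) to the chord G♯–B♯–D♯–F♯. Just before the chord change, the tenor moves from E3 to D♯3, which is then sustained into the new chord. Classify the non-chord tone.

D♯3 is an anticipation.

The harmony at that moment is E diminished seventh chord (E, G, B♭, D♭); D♯3 is not a chord tone.
It is approached by step down from E3 and then sustained as the same pitch into the next harmony.
Arriving early and becoming a chord tone when the harmony changes — an anticipation.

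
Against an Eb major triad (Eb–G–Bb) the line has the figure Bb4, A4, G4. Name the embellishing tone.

The harmony at that moment is Eb major triad (Eb, G, Bb); A4 is not a chord tone.
It is approached by step down from Bb4 and left by step down to G4.
Step in, step out in the same direction — a passing tone.

A4 is a passing tone.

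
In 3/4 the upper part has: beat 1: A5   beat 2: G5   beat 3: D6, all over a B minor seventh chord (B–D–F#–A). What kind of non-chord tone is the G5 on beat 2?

The harmony at that moment is B minor seventh chord (B, D, F#, A); G5 is not a chord tone.
It is approached by step down from A5 and left by leap up to D6.
Step in, leap out, on a weak beat — an escape tone.

Escape tone.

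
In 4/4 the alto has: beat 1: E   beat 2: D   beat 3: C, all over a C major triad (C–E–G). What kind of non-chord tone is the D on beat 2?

Passing tone.

The harmony at that moment is C major triad (C, E, G); D is not a chord tone.
It is approached by step down from E and left by step down to C.
Step in, step out in the same direction — a passing tone.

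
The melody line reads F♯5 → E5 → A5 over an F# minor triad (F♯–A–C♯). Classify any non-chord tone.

E5 is an escape tone.

The harmony at that moment is F♯ minor triad (F♯, A, C♯); E5 is not a chord tone.
It is approached by step down from F♯5 and left by leap up to A5.
Step in, leap out — an escape tone.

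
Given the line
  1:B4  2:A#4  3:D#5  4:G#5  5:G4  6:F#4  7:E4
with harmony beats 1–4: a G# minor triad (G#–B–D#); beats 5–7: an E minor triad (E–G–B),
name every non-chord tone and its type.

A#4 (beat 2) — escape tone; F#4 (beat 6) — passing tone.

The harmony at that moment is G# minor triad (G#, B, D#); A#4 is not a chord tone.
It is approached by step down from B4 and left by leap up to D#5.
Step in, leap out — an escape tone.
The harmony at that moment is E minor triad (E, G, B); F#4 is not a chord tone.
It is approached by step down from G4 and left by step down to E4.
Step in, step out in the same direction — a passing tone.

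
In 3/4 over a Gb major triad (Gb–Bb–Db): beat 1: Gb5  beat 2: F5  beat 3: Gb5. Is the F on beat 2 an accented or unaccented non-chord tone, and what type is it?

Unaccented neighbor tone.

The harmony at that moment is Gb major triad (Gb, Bb, Db); F5 is not a chord tone.
It is approached by step down from Gb5 and left by step up to Gb5.
Step away and step back to the same note — a neighbor tone (lower neighbor).
It falls on a weak beat, so it is unaccented.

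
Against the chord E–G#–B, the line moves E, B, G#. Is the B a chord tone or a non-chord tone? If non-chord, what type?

E major triad contains E, G#, B; B is the fifth, so it is a chord tone.

Chord tone (the fifth of E major triad).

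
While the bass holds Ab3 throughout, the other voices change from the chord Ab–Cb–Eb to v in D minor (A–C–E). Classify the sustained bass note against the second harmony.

The harmony at that moment is A minor triad (A, C, E); Ab3 is not a chord tone.
It is held over (the same pitch as the preceding Ab3) and then sustained as the same pitch into the next harmony.
Sustained through a change of harmony — a pedal tone.

Pedal tone (pedal point).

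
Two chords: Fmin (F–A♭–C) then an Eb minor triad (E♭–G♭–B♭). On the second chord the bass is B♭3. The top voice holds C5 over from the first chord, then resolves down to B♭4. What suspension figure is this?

At the second chord the bass is B♭3. The suspended C5 lies a ninth above the bass; after resolving down by step to B♭4, the interval above the bass becomes an octave.
Suspension figures are named by those two intervals: 9–8.

9–8 suspension.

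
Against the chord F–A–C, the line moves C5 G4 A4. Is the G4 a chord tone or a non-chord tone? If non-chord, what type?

The harmony at that moment is F major triad (F, A, C); G4 is not a chord tone.
It is approached by leap down from C5 and left by step up to A4.
Leap in, step out — an appoggiatura.

Non-chord tone — an appoggiatura.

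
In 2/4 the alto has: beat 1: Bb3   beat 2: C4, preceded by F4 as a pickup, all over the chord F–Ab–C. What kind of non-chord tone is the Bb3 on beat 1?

The harmony at that moment is F minor triad (F, Ab, C); Bb3 is not a chord tone.
It is approached by leap down from F4 and left by step up to C4.
Leap in, step out, metrically accented — an appoggiatura.

Appoggiatura.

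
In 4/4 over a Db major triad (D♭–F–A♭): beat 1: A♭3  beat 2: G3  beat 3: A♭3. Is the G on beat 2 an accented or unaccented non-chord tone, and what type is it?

Unaccented neighbor tone.

The harmony at that moment is D♭ major triad (D♭, F, A♭); G3 is not a chord tone.
It is approached by step down from A♭3 and left by step up to A♭3.
Step away and step back to the same note — a neighbor tone (lower neighbor).
It falls on a weak beat, so it is unaccented.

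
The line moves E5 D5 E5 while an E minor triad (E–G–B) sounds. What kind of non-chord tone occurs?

The harmony at that moment is E minor triad (E, G, B); D5 is not a chord tone.
It is approached by step down from E5 and left by step up to E5.
Step away and step back to the same note — a neighbor tone (lower neighbor).

D5 is a neighbor tone.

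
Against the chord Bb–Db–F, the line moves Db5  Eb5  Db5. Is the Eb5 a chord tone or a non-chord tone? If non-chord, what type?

Non-chord tone — a neighbor tone.

The harmony at that moment is Bb minor triad (Bb, Db, F); Eb5 is not a chord tone.
It is approached by step up from Db5 and left by step down to Db5.
Step away and step back to the same note — a neighbor tone (upper neighbor).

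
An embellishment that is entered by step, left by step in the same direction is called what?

Approach: by step. Departure: by step, continuing in the same direction.
Stepwise on both sides with no change of direction means the note fills in the space between two different chord tones — a passing tone. (Had it turned back to its starting note it would be a neighbor tone instead.)

Passing tone.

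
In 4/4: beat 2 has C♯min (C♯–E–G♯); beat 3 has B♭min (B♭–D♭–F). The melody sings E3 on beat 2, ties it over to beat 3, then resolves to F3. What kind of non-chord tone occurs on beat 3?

The harmony at that moment is B♭ minor triad (B♭, D♭, F); E3 is not a chord tone.
It is held over (the same pitch as the preceding E3) and left by step up to F3.
Held over from the previous chord and resolving up by step — a retardation.

Retardation.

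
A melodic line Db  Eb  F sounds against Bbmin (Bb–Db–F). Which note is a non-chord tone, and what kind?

The harmony at that moment is Bb minor triad (Bb, Db, F); Eb is not a chord tone.
It is approached by step up from Db and left by step up to F.
Step in, step out in the same direction — a passing tone.

Eb is a passing tone.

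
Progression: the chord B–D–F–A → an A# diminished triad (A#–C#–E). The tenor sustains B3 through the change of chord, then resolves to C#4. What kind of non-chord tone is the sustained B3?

The harmony at that moment is A# diminished triad (A#, C#, E); B3 is not a chord tone.
It is held over (the same pitch as the preceding B3) and left by step up to C#4.
Held over from the previous chord and resolving up by step — a retardation.

B3 is a retardation.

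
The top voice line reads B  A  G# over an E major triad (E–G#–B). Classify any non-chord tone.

The harmony at that moment is E major triad (E, G#, B); A is not a chord tone.
It is approached by step down from B and left by step down to G#.
Step in, step out in the same direction — a passing tone.

A is a passing tone.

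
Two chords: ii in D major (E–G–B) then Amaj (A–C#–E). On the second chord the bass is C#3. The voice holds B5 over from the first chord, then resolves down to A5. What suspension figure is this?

7–6 suspension.

At the second chord the bass is C#3. The suspended B5 lies a seventh above the bass; after resolving down by step to A5, the interval above the bass becomes a sixth.
Suspension figures are named by those two intervals: 7–6.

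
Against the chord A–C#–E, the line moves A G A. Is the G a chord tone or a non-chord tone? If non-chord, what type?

Non-chord tone — a neighbor tone.

The harmony at that moment is A major triad (A, C#, E); G is not a chord tone.
It is approached by step down from A and left by step up to A.
Step away and step back to the same note — a neighbor tone (lower neighbor).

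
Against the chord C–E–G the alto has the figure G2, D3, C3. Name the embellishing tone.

D3 is an appoggiatura.

The harmony at that moment is C major triad (C, E, G); D3 is not a chord tone.
It is approached by leap up from G2 and left by step down to C3.
Leap in, step out — an appoggiatura.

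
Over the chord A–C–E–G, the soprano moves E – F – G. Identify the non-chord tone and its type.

F is a passing tone.

The harmony at that moment is A minor seventh chord (A, C, E, G); F is not a chord tone.
It is approached by step up from E and left by step up to G.
Step in, step out in the same direction — a passing tone.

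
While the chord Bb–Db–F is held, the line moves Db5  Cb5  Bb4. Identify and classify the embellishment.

Cb5 is a passing tone.

The harmony at that moment is Bb minor triad (Bb, Db, F); Cb5 is not a chord tone.
It is approached by step down from Db5 and left by step down to Bb4.
Step in, step out in the same direction — a passing tone.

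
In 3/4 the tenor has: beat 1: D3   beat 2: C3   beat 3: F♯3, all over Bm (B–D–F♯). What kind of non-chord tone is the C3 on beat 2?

Escape tone.

The harmony at that moment is B minor triad (B, D, F♯); C3 is not a chord tone.
It is approached by step down from D3 and left by leap up to F♯3.
Step in, leap out, on a weak beat — an escape tone.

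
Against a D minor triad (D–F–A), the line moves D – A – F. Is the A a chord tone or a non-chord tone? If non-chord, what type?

Chord tone (the fifth of D minor triad).

D minor triad contains D, F, A; A is the fifth, so it is a chord tone.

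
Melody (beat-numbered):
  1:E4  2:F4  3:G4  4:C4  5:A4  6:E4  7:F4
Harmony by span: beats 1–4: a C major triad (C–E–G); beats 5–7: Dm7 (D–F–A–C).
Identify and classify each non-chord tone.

The harmony at that moment is C major triad (C, E, G); F4 is not a chord tone.
It is approached by step up from E4 and left by step up to G4.
Step in, step out in the same direction — a passing tone.
The harmony at that moment is D minor seventh chord (D, F, A, C); E4 is not a chord tone.
It is approached by leap down from A4 and left by step up to F4.
Leap in, step out — an appoggiatura.

F4 (beat 2) — passing tone; E4 (beat 6) — appoggiatura.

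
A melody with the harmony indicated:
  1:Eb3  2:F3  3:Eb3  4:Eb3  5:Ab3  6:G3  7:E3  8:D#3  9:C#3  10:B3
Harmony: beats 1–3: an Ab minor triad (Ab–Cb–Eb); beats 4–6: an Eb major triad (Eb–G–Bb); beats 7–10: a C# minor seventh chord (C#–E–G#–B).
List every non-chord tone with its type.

F3 (beat 2) — neighbor tone; Ab3 (beat 5) — appoggiatura; D#3 (beat 8) — passing tone.

The harmony at that moment is Ab minor triad (Ab, Cb, Eb); F3 is not a chord tone.
It is approached by step up from Eb3 and left by step down to Eb3.
Step away and step back to the same note — a neighbor tone (upper neighbor).
The harmony at that moment is Eb major triad (Eb, G, Bb); Ab3 is not a chord tone.
It is approached by leap up from Eb3 and left by step down to G3.
Leap in, step out — an appoggiatura.
The harmony at that moment is C# minor seventh chord (C#, E, G#, B); D#3 is not a chord tone.
It is approached by step down from E3 and left by step down to C#3.
Step in, step out in the same direction — a passing tone.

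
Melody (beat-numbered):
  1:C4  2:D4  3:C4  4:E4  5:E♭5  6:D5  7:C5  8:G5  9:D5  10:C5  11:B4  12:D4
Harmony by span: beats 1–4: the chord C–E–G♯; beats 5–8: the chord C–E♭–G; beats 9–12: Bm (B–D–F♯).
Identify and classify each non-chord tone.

The harmony at that moment is C augmented triad (C, E, G♯); D4 is not a chord tone.
It is approached by step up from C4 and left by step down to C4.
Step away and step back to the same note — a neighbor tone (upper neighbor).
The harmony at that moment is C minor triad (C, E♭, G); D5 is not a chord tone.
It is approached by step down from E♭5 and left by step down to C5.
Step in, step out in the same direction — a passing tone.
The harmony at that moment is B minor triad (B, D, F♯); C5 is not a chord tone.
It is approached by step down from D5 and left by step down to B4.
Step in, step out in the same direction — a passing tone.

D4 (beat 2) — neighbor tone; D5 (beat 6) — passing tone; C5 (beat 10) — passing tone.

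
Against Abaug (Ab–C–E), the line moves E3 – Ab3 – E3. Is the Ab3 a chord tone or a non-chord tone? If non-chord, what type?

Ab augmented triad contains Ab, C, E; Ab is the root, so it is a chord tone.

Chord tone (the root of Ab augmented triad).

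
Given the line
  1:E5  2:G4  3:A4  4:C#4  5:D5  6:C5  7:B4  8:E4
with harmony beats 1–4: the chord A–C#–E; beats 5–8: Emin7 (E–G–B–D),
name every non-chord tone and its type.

The harmony at that moment is A major triad (A, C#, E); G4 is not a chord tone.
It is approached by leap down from E5 and left by step up to A4.
Leap in, step out — an appoggiatura.
The harmony at that moment is E minor seventh chord (E, G, B, D); C5 is not a chord tone.
It is approached by step down from D5 and left by step down to B4.
Step in, step out in the same direction — a passing tone.

G4 (beat 2) — appoggiatura; C5 (beat 6) — passing tone.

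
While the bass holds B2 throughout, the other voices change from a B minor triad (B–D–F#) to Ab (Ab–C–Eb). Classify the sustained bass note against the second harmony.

The harmony at that moment is Ab major triad (Ab, C, Eb); B2 is not a chord tone.
It is held over (the same pitch as the preceding B2) and then sustained as the same pitch into the next harmony.
Sustained through a change of harmony — a pedal tone.

Pedal tone (pedal point).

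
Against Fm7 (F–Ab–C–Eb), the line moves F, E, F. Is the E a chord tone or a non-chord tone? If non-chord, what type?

The harmony at that moment is F minor seventh chord (F, Ab, C, Eb); E is not a chord tone.
It is approached by step down from F and left by step up to F.
Step away and step back to the same note — a neighbor tone (lower neighbor).

Non-chord tone — a neighbor tone.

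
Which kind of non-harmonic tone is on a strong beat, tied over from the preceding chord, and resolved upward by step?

Approach: by preparation — the pitch is first a chord tone, then held (tied or repeated) while the harmony changes under it. Departure: up by step. Metric position: strong.
A prepared dissonance that resolves upward by step — a retardation. (The same figure resolving downward would be a suspension.)

Retardation.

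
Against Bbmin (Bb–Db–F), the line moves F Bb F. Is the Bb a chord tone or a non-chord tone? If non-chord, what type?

Bb minor triad contains Bb, Db, F; Bb is the root, so it is a chord tone.

Chord tone (the root of Bb minor triad).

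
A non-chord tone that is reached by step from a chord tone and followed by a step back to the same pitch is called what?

Approach: by step. Departure: by step in the opposite direction, back to the starting pitch.
Stepwise on both sides but reversing to return to the same chord tone — a neighbor tone. (Had it continued onward in the same direction it would be a passing tone instead.)

Neighbor tone.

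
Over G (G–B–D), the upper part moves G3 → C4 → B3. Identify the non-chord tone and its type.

C4 is an appoggiatura.

The harmony at that moment is G major triad (G, B, D); C4 is not a chord tone.
It is approached by leap up from G3 and left by step down to B3.
Leap in, step out — an appoggiatura.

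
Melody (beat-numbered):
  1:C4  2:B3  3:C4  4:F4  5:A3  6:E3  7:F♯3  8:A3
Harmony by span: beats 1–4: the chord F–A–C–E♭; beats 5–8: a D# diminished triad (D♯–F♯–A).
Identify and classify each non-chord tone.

The harmony at that moment is F dominant seventh chord (F, A, C, E♭); B3 is not a chord tone.
It is approached by step down from C4 and left by step up to C4.
Step away and step back to the same note — a neighbor tone (lower neighbor).
The harmony at that moment is D♯ diminished triad (D♯, F♯, A); E3 is not a chord tone.
It is approached by leap down from A3 and left by step up to F♯3.
Leap in, step out — an appoggiatura.

B3 (beat 2) — neighbor tone; E3 (beat 6) — appoggiatura.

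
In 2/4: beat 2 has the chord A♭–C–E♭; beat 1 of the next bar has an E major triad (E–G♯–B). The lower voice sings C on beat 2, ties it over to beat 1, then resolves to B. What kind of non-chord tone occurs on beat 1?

The harmony at that moment is E major triad (E, G♯, B); C is not a chord tone.
It is held over (the same pitch as the preceding C) and left by step down to B.
Held over from the previous chord and resolving down by step — a suspension.

Suspension.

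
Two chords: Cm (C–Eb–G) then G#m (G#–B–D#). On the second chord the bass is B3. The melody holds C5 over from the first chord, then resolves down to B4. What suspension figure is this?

9–8 suspension.

At the second chord the bass is B3. The suspended C5 lies a ninth above the bass; after resolving down by step to B4, the interval above the bass becomes an octave.
Suspension figures are named by those two intervals: 9–8.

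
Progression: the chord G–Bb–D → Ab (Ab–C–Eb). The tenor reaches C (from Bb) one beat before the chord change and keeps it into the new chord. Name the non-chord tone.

C is an anticipation.

The harmony at that moment is G minor triad (G, Bb, D); C is not a chord tone.
It is approached by step up from Bb and then sustained as the same pitch into the next harmony.
Arriving early and becoming a chord tone when the harmony changes — an anticipation.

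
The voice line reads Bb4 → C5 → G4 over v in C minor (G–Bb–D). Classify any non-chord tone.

The harmony at that moment is G minor triad (G, Bb, D); C5 is not a chord tone.
It is approached by step up from Bb4 and left by leap down to G4.
Step in, leap out — an escape tone.

C5 is an escape tone.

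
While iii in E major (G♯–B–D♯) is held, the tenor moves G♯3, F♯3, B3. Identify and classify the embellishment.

The harmony at that moment is G♯ minor triad (G♯, B, D♯); F♯3 is not a chord tone.
It is approached by step down from G♯3 and left by leap up to B3.
Step in, leap out — an escape tone.

F♯3 is an escape tone.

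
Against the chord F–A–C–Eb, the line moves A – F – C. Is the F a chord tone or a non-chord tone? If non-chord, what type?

F dominant seventh chord contains F, A, C, Eb; F is the root, so it is a chord tone.

Chord tone (the root of F dominant seventh chord).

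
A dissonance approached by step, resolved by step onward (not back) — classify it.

Passing tone.

Approach: by step. Departure: by step, continuing in the same direction.
Stepwise on both sides with no change of direction means the note fills in the space between two different chord tones — a passing tone. (Had it turned back to its starting note it would be a neighbor tone instead.)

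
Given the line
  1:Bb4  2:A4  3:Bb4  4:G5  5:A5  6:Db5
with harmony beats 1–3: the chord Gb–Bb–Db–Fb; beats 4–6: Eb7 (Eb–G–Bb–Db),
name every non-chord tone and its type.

A4 (beat 2) — neighbor tone; A5 (beat 5) — escape tone.

The harmony at that moment is Gb dominant seventh chord (Gb, Bb, Db, Fb); A4 is not a chord tone.
It is approached by step down from Bb4 and left by step up to Bb4.
Step away and step back to the same note — a neighbor tone (lower neighbor).
The harmony at that moment is Eb dominant seventh chord (Eb, G, Bb, Db); A5 is not a chord tone.
It is approached by step up from G5 and left by leap down to Db5.
Step in, leap out — an escape tone.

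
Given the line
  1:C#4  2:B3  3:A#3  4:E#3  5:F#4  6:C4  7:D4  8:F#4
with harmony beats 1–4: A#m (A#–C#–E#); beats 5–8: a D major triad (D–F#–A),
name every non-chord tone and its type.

The harmony at that moment is A# minor triad (A#, C#, E#); B3 is not a chord tone.
It is approached by step down from C#4 and left by step down to A#3.
Step in, step out in the same direction — a passing tone.
The harmony at that moment is D major triad (D, F#, A); C4 is not a chord tone.
It is approached by leap down from F#4 and left by step up to D4.
Leap in, step out — an appoggiatura.

B3 (beat 2) — passing tone; C4 (beat 6) — appoggiatura.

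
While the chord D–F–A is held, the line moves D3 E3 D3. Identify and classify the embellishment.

The harmony at that moment is D minor triad (D, F, A); E3 is not a chord tone.
It is approached by step up from D3 and left by step down to D3.
Step away and step back to the same note — a neighbor tone (upper neighbor).

E3 is a neighbor tone.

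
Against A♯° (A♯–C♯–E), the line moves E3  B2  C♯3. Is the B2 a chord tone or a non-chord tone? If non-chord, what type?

The harmony at that moment is A♯ diminished triad (A♯, C♯, E); B2 is not a chord tone.
It is approached by leap down from E3 and left by step up to C♯3.
Leap in, step out — an appoggiatura.

Non-chord tone — an appoggiatura.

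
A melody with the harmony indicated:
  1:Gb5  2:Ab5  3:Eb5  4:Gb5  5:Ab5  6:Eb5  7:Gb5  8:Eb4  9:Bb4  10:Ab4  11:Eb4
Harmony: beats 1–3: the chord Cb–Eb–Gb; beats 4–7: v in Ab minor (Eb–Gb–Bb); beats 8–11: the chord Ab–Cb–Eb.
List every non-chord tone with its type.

The harmony at that moment is Cb major triad (Cb, Eb, Gb); Ab5 is not a chord tone.
It is approached by step up from Gb5 and left by leap down to Eb5.
Step in, leap out — an escape tone.
The harmony at that moment is Eb minor triad (Eb, Gb, Bb); Ab5 is not a chord tone.
It is approached by step up from Gb5 and left by leap down to Eb5.
Step in, leap out — an escape tone.
The harmony at that moment is Ab minor triad (Ab, Cb, Eb); Bb4 is not a chord tone.
It is approached by leap up from Eb4 and left by step down to Ab4.
Leap in, step out — an appoggiatura.

Ab5 (beat 2) — escape tone; Ab5 (beat 5) — escape tone; Bb4 (beat 9) — appoggiatura.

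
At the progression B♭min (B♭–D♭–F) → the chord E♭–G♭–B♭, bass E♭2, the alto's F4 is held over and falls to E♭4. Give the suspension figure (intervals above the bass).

At the second chord the bass is E♭2. The suspended F4 lies a ninth above the bass; after resolving down by step to E♭4, the interval above the bass becomes an octave.
Suspension figures are named by those two intervals: 9–8.

9–8 suspension.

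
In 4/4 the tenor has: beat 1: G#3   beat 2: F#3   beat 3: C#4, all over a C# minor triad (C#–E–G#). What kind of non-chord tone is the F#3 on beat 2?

The harmony at that moment is C# minor triad (C#, E, G#); F#3 is not a chord tone.
It is approached by step down from G#3 and left by leap up to C#4.
Step in, leap out, on a weak beat — an escape tone.

Escape tone.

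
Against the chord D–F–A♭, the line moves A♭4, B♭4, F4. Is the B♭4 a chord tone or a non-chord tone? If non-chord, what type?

Non-chord tone — an escape tone.

The harmony at that moment is D diminished triad (D, F, A♭); B♭4 is not a chord tone.
It is approached by step up from A♭4 and left by leap down to F4.
Step in, leap out — an escape tone.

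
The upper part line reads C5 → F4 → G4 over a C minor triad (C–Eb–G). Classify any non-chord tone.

F4 is an appoggiatura.

The harmony at that moment is C minor triad (C, Eb, G); F4 is not a chord tone.
It is approached by leap down from C5 and left by step up to G4.
Leap in, step out — an appoggiatura.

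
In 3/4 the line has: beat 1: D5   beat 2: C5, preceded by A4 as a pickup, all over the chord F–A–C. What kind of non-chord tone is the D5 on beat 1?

Appoggiatura.

The harmony at that moment is F major triad (F, A, C); D5 is not a chord tone.
It is approached by leap up from A4 and left by step down to C5.
Leap in, step out, metrically accented — an appoggiatura.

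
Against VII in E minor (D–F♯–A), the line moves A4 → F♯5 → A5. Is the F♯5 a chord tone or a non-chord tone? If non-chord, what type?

Chord tone (the third of D major triad).

D major triad contains D, F♯, A; F♯ is the third, so it is a chord tone.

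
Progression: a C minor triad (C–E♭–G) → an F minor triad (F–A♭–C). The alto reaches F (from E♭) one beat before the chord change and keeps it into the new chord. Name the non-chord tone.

The harmony at that moment is C minor triad (C, E♭, G); F is not a chord tone.
It is approached by step up from E♭ and then sustained as the same pitch into the next harmony.
Arriving early and becoming a chord tone when the harmony changes — an anticipation.

F is an anticipation.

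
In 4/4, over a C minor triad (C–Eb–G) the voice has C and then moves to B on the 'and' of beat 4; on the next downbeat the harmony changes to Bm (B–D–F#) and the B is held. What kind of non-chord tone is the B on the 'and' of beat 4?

Anticipation.

The harmony at that moment is C minor triad (C, Eb, G); B is not a chord tone.
It is approached by step down from C and then sustained as the same pitch into the next harmony.
Arriving early and becoming a chord tone when the harmony changes — an anticipation.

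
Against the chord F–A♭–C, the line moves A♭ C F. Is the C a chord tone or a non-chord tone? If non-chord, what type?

F minor triad contains F, A♭, C; C is the fifth, so it is a chord tone.

Chord tone (the fifth of F minor triad).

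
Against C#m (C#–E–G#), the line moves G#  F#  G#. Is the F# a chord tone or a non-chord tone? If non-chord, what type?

Non-chord tone — a neighbor tone.

The harmony at that moment is C# minor triad (C#, E, G#); F# is not a chord tone.
It is approached by step down from G# and left by step up to G#.
Step away and step back to the same note — a neighbor tone (lower neighbor).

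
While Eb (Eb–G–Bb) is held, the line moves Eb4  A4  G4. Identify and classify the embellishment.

A4 is an appoggiatura.

The harmony at that moment is Eb major triad (Eb, G, Bb); A4 is not a chord tone.
It is approached by leap up from Eb4 and left by step down to G4.
Leap in, step out — an appoggiatura.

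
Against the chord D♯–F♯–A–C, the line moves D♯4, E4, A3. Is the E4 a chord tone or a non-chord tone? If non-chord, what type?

The harmony at that moment is D♯ diminished seventh chord (D♯, F♯, A, C); E4 is not a chord tone.
It is approached by step up from D♯4 and left by leap down to A3.
Step in, leap out — an escape tone.

Non-chord tone — an escape tone.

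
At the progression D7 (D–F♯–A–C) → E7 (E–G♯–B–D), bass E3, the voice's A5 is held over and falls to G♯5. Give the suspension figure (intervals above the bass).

4–3 suspension.

At the second chord the bass is E3. The suspended A5 lies a fourth above the bass; after resolving down by step to G♯5, the interval above the bass becomes a third.
Suspension figures are named by those two intervals: 4–3.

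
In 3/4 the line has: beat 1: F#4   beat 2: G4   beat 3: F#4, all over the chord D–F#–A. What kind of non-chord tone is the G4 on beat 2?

The harmony at that moment is D major triad (D, F#, A); G4 is not a chord tone.
It is approached by step up from F#4 and left by step down to F#4.
Step away and step back to the same note — a neighbor tone (upper neighbor).

Upper neighbor tone.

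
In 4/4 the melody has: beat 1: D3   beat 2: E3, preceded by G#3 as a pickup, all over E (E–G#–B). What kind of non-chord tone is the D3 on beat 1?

Appoggiatura.

The harmony at that moment is E major triad (E, G#, B); D3 is not a chord tone.
It is approached by leap down from G#3 and left by step up to E3.
Leap in, step out, metrically accented — an appoggiatura.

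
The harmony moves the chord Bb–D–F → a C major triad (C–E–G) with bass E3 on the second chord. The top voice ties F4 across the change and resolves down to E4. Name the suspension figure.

At the second chord the bass is E3. The suspended F4 lies a ninth above the bass; after resolving down by step to E4, the interval above the bass becomes an octave.
Suspension figures are named by those two intervals: 9–8.

9–8 suspension.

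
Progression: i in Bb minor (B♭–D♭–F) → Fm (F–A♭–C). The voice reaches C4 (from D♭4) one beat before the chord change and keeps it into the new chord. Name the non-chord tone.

C4 is an anticipation.

The harmony at that moment is B♭ minor triad (B♭, D♭, F); C4 is not a chord tone.
It is approached by step down from D♭4 and then sustained as the same pitch into the next harmony.
Arriving early and becoming a chord tone when the harmony changes — an anticipation.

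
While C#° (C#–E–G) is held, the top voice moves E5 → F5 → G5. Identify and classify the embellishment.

F5 is a passing tone.

The harmony at that moment is C# diminished triad (C#, E, G); F5 is not a chord tone.
It is approached by step up from E5 and left by step up to G5.
Step in, step out in the same direction — a passing tone.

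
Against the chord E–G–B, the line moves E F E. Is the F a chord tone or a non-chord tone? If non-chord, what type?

The harmony at that moment is E minor triad (E, G, B); F is not a chord tone.
It is approached by step up from E and left by step down to E.
Step away and step back to the same note — a neighbor tone (upper neighbor).

Non-chord tone — a neighbor tone.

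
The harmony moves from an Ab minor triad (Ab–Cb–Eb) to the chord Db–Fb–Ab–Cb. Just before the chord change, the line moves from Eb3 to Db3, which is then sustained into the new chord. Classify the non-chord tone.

The harmony at that moment is Ab minor triad (Ab, Cb, Eb); Db3 is not a chord tone.
It is approached by step down from Eb3 and then sustained as the same pitch into the next harmony.
Arriving early and becoming a chord tone when the harmony changes — an anticipation.

Db3 is an anticipation.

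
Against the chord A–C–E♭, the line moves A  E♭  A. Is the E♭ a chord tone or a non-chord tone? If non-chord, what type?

Chord tone (the fifth of A diminished triad).

A diminished triad contains A, C, E♭; E♭ is the fifth, so it is a chord tone.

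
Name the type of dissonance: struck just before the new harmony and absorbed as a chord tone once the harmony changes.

Approach: ahead of the chord change (typically by step), so it is dissonant against the current harmony. Departure: none — the same pitch is restated or held and is a chord tone of the new harmony.
Dissonant first, consonant once the harmony catches up: the note simply arrives early — an anticipation. (The reverse timing, consonant first and dissonant after the change, would be a suspension or retardation.)

Anticipation.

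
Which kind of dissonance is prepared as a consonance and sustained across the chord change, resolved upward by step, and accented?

Approach: by preparation — the pitch is first a chord tone, then held (tied or repeated) while the harmony changes under it. Departure: up by step. Metric position: strong.
A prepared dissonance that resolves upward by step — a retardation. (The same figure resolving downward would be a suspension.)

Retardation.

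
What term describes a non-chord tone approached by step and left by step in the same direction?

Passing tone.

Approach: by step. Departure: by step, continuing in the same direction.
Stepwise on both sides with no change of direction means the note fills in the space between two different chord tones — a passing tone. (Had it turned back to its starting note it would be a neighbor tone instead.)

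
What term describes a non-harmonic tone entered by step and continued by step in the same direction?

Passing tone.

Approach: by step. Departure: by step, continuing in the same direction.
Stepwise on both sides with no change of direction means the note fills in the space between two different chord tones — a passing tone. (Had it turned back to its starting note it would be a neighbor tone instead.)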